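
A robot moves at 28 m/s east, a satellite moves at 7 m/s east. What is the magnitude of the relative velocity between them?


Given: v_A = 28 m/s east, v_B = 7 m/s east
Both move in the same direction; relative speed = |v_A - v_B|
|28 - 7| = |21|
= 21 m/s

21 m/s


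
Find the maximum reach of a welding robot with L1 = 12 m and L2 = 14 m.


Given: L1 = 12 m, L2 = 14 m
For a 2-link planar arm, max reach = L1 + L2 (fully extended)
Max reach = 12 + 14
Max reach = 26 m

26 m


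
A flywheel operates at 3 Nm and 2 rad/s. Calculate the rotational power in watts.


Given: tau = 3 Nm, omega = 2 rad/s
Using P = tau * omega
P = 3 * 2
P = 6 W

6 W


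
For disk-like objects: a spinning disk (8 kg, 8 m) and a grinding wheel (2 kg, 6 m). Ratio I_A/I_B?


Given: M1=8 kg, R1=8 m, M2=2 kg, R2=6 m
For a disk: I = (1/2)*M*R^2, so I_A/I_B = (M1*R1^2)/(M2*R2^2)
M1*R1^2 = 8*64 = 512
M2*R2^2 = 2*36 = 72
I_A/I_B = 512/72 = 64/9

64/9


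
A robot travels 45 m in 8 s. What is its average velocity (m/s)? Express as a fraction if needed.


Given: distance d = 45 m, time t = 8 s
Using v = d / t
v = 45 / 8
v = 45/8 m/s

45/8 m/s


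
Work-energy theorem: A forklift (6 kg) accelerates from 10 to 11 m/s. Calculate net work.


Given: m = 6 kg, v0 = 10 m/s, v = 11 m/s
Using W = (1/2)*m*(v^2 - v0^2)
v^2 = 11^2 = 121
v0^2 = 10^2 = 100
v^2 - v0^2 = 121 - 100 = 21
W = (1/2)*6*21 = 63 J

63 J


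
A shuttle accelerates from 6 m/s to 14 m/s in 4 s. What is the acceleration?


Given: initial velocity v0 = 6 m/s, final velocity v = 14 m/s, time t = 4 s
Using a = (v - v0) / t
a = (14 - 6) / 4
a = 8 / 4
a = 2 m/s^2

2 m/s^2


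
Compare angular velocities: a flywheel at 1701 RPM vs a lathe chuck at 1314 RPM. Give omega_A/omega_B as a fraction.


Given: RPM_A = 1701, RPM_B = 1314
omega = 2*pi*RPM/60, so omega_A/omega_B = RPM_A / RPM_B
omega_A/omega_B = 1701 / 1314
omega_A/omega_B = 189/146

189/146


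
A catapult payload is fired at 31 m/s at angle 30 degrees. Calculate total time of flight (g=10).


Given: v0 = 31 m/s, theta = 30 deg, g = 10 m/s^2
sin(30) = 1/2
Using T = 2*v0*sin(theta) / g
T = 2*31*1/2 / 10
T = 31 / 10
T = 31/10 s

31/10 s


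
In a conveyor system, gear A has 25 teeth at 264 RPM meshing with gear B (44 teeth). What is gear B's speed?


Given: N1 = 25 teeth, w1 = 264 RPM, N2 = 44 teeth
Using N1*w1 = N2*w2
w2 = N1*w1 / N2
w2 = 25*264 / 44
w2 = 6600 / 44
w2 = 150 RPM

150 RPM


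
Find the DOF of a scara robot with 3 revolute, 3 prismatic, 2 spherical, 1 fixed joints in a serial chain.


Given: serial robot with 3 revolute, 3 prismatic, 2 spherical, 1 fixed joints
DOF contribution per joint type: revolute=1, prismatic=1, spherical=3, fixed=0
DOF = 3*1 + 3*1 + 2*3 + 1*0
DOF = 12

12


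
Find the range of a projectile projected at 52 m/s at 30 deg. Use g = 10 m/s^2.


Given: v0 = 52 m/s, theta = 30 deg, g = 10 m/s^2
sin(2*30) = sin(60) = sqrt(3)/2
Using R = v0^2 * sin(2*theta) / g
R = 52^2 * (sqrt(3)/2) / 10
R = 2704 * sqrt(3) / 20
R = 676/5*sqrt(3) m

676/5*sqrt(3) m


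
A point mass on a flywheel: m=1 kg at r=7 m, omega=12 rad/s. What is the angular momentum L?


Given: m = 1 kg, r = 7 m, omega = 12 rad/s
For a point mass: I = m*r^2
I = 1*7^2 = 1*49 = 49
L = I*omega = 49*12
L = 588 kg*m^2/s

588 kg*m^2/s


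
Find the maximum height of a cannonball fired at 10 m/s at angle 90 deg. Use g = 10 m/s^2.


Given: v0 = 10 m/s, theta = 90 deg, g = 10 m/s^2
sin^2(90) = 1
Using H = v0^2 * sin^2(theta) / (2*g)
H = 10^2 * 1 / (2*10)
H = 100 * 1 / 20
H = 100 / 20
H = 5 m

5 m


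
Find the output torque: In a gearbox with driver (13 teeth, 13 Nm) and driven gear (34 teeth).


Given: N1 = 13, N2 = 34, T1 = 13 Nm
Using T2/T1 = N2/N1
T2 = T1 * N2 / N1
T2 = 13 * 34 / 13
T2 = 442 / 13
T2 = 34 Nm

34 Nm


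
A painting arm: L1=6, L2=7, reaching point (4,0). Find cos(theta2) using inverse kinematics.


Given: L1 = 6, L2 = 7, target (x, y) = (4, 0)
Using cos(theta2) = (x^2 + y^2 - L1^2 - L2^2) / (2*L1*L2)
x^2 + y^2 = 4^2 + 0 = 16
L1^2 + L2^2 = 36 + 49 = 85
Numerator = 16 - 85 = -69
Denominator = 2*6*7 = 84
cos(theta2) = -69/84 = -23/28

-23/28


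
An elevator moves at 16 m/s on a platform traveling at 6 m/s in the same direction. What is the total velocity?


Given: object velocity = 16 m/s, platform velocity = 6 m/s (same direction)
Using classical velocity addition: v_total = v_object + v_platform
v_total = 16 + 6
v_total = 22 m/s

22 m/s


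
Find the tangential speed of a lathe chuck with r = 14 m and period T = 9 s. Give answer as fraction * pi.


Given: radius r = 14 m, period T = 9 s
Using v = 2*pi*r / T
v = 2*pi*14 / 9
v = 28*pi / 9
v = 28/9*pi m/s

28/9*pi m/s


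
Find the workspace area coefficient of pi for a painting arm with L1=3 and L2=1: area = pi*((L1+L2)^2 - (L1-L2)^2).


Given: L1 = 3, L2 = 1
(L1+L2)^2 = (4)^2 = 16
(L1-L2)^2 = (2)^2 = 4
Difference = 16 - 4 = 12
This equals 4*L1*L2 = 4*3*1 = 12
Workspace area = 12*pi

12


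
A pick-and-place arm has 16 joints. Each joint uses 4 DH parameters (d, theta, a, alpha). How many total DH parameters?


Given: 16 joints, 4 DH parameters per joint (d, theta, a, alpha)
Total DH parameters = number_of_joints * 4
Total = 16 * 4
Total = 64

64


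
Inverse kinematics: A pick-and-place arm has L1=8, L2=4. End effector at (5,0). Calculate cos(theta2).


Given: L1 = 8, L2 = 4, target (x, y) = (5, 0)
Using cos(theta2) = (x^2 + y^2 - L1^2 - L2^2) / (2*L1*L2)
x^2 + y^2 = 5^2 + 0 = 25
L1^2 + L2^2 = 64 + 16 = 80
Numerator = 25 - 80 = -55
Denominator = 2*8*4 = 64
cos(theta2) = -55/64 = -55/64

-55/64


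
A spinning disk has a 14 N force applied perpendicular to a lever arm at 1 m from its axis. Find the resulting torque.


Given: F = 14 N, r = 1 m, angle = 90 deg (perpendicular)
Using tau = F * r * sin(90)
sin(90) = 1
tau = 14 * 1 * 1
tau = 14 Nm

14 Nm


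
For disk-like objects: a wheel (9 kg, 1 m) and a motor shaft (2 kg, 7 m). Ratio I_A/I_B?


Given: M1=9 kg, R1=1 m, M2=2 kg, R2=7 m
For a disk: I = (1/2)*M*R^2, so I_A/I_B = (M1*R1^2)/(M2*R2^2)
M1*R1^2 = 9*1 = 9
M2*R2^2 = 2*49 = 98
I_A/I_B = 9/98 = 9/98

9/98


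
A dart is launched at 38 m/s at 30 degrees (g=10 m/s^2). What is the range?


Given: v0 = 38 m/s, theta = 30 deg, g = 10 m/s^2
sin(2*30) = sin(60) = sqrt(3)/2
Using R = v0^2 * sin(2*theta) / g
R = 38^2 * (sqrt(3)/2) / 10
R = 1444 * sqrt(3) / 20
R = 361/5*sqrt(3) m

361/5*sqrt(3) m


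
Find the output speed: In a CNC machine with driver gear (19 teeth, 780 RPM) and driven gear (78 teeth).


Given: N1 = 19 teeth, w1 = 780 RPM, N2 = 78 teeth
Using N1*w1 = N2*w2
w2 = N1*w1 / N2
w2 = 19*780 / 78
w2 = 14820 / 78
w2 = 190 RPM

190 RPM


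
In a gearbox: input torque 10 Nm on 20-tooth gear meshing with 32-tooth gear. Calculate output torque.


Given: N1 = 20, N2 = 32, T1 = 10 Nm
Using T2/T1 = N2/N1
T2 = T1 * N2 / N1
T2 = 10 * 32 / 20
T2 = 320 / 20
T2 = 16 Nm

16 Nm


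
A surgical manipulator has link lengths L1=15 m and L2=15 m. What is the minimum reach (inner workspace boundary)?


Given: L1 = 15 m, L2 = 15 m
For a 2-link planar arm, min reach = |L1 - L2| (second link folded back)
Min reach = |15 - 15|
Min reach = 0 m

0 m


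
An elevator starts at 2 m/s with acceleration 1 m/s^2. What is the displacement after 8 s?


Given: v0 = 2 m/s, a = 1 m/s^2, t = 8 s
Using s = v0*t + (1/2)*a*t^2
s = 2*8 + (1/2)*1*8^2
s = 16 + (1/2)*64
s = 16 + 32
s = 48

48 m


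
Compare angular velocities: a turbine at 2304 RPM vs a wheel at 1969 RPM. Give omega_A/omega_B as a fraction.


Given: RPM_A = 2304, RPM_B = 1969
omega = 2*pi*RPM/60, so omega_A/omega_B = RPM_A / RPM_B
omega_A/omega_B = 2304 / 1969
omega_A/omega_B = 2304/1969

2304/1969


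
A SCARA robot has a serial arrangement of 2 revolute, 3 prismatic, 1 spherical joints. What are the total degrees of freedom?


Given: serial robot with 2 revolute, 3 prismatic, 1 spherical joints
DOF contribution per joint type: revolute=1, prismatic=1, spherical=3, fixed=0
DOF = 2*1 + 3*1 + 1*3
DOF = 8

8


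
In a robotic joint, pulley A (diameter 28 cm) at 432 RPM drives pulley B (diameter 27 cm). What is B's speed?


Given: D1 = 28 cm, w1 = 432 RPM, D2 = 27 cm
Using D1*w1 = D2*w2
w2 = D1*w1 / D2
w2 = 28*432 / 27
w2 = 12096 / 27
w2 = 448 RPM

448 RPM


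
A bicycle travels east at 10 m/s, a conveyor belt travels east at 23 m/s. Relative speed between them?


Given: v_A = 10 m/s east, v_B = 23 m/s east
Both move in the same direction; relative speed = |v_A - v_B|
|10 - 23| = |-13|
= 13 m/s

13 m/s


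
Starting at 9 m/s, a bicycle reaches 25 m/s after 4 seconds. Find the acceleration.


Given: initial velocity v0 = 9 m/s, final velocity v = 25 m/s, time t = 4 s
Using a = (v - v0) / t
a = (25 - 9) / 4
a = 16 / 4
a = 4 m/s^2

4 m/s^2


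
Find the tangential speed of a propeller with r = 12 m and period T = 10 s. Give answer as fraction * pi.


Given: radius r = 12 m, period T = 10 s
Using v = 2*pi*r / T
v = 2*pi*12 / 10
v = 24*pi / 10
v = 12/5*pi m/s

12/5*pi m/s


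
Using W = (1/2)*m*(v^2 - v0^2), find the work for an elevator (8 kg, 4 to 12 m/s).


Given: m = 8 kg, v0 = 4 m/s, v = 12 m/s
Using W = (1/2)*m*(v^2 - v0^2)
v^2 = 12^2 = 144
v0^2 = 4^2 = 16
v^2 - v0^2 = 144 - 16 = 128
W = (1/2)*8*128 = 512 J

512 J


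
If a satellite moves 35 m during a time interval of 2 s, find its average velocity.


Given: distance d = 35 m, time t = 2 s
Using v = d / t
v = 35 / 2
v = 35/2 m/s

35/2 m/s


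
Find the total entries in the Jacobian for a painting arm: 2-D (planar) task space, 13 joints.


Given: task space dimension = 2, joints = 13
Jacobian is a 2 x 13 matrix
Total entries = rows * columns
Total = 2 * 13
Total = 26

26


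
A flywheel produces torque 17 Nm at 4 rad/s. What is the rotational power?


Given: tau = 17 Nm, omega = 4 rad/s
Using P = tau * omega
P = 17 * 4
P = 68 W

68 W


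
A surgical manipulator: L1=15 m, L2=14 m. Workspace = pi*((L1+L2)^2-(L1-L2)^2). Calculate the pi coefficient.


Given: L1 = 15, L2 = 14
(L1+L2)^2 = (29)^2 = 841
(L1-L2)^2 = (1)^2 = 1
Difference = 841 - 1 = 840
This equals 4*L1*L2 = 4*15*14 = 840
Workspace area = 840*pi

840


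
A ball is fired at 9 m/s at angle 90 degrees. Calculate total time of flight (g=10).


Given: v0 = 9 m/s, theta = 90 deg, g = 10 m/s^2
sin(90) = 1
Using T = 2*v0*sin(theta) / g
T = 2*9*1 / 10
T = 18 / 10
T = 9/5 s

9/5 s


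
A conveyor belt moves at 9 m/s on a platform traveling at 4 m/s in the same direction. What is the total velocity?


Given: object velocity = 9 m/s, platform velocity = 4 m/s (same direction)
Using classical velocity addition: v_total = v_object + v_platform
v_total = 9 + 4
v_total = 13 m/s

13 m/s


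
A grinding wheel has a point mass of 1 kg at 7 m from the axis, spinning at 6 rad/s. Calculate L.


Given: m = 1 kg, r = 7 m, omega = 6 rad/s
For a point mass: I = m*r^2
I = 1*7^2 = 1*49 = 49
L = I*omega = 49*6
L = 294 kg*m^2/s

294 kg*m^2/s


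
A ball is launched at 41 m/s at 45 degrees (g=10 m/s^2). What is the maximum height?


Given: v0 = 41 m/s, theta = 45 deg, g = 10 m/s^2
sin^2(45) = 1/2
Using H = v0^2 * sin^2(theta) / (2*g)
H = 41^2 * 1/2 / (2*10)
H = 1681 * 1/2 / 20
H = 1681/2 / 20
H = 1681/40 m

1681/40 m


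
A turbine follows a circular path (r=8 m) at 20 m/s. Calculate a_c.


Given: v = 20 m/s, r = 8 m
Using a_c = v^2 / r
a_c = 20^2 / 8
a_c = 400 / 8
a_c = 50 m/s^2

50 m/s^2


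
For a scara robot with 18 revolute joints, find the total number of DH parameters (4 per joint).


Given: 18 joints, 4 DH parameters per joint (d, theta, a, alpha)
Total DH parameters = number_of_joints * 4
Total = 18 * 4
Total = 72

72


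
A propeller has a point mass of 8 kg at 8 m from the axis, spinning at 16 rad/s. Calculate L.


Given: m = 8 kg, r = 8 m, omega = 16 rad/s
For a point mass: I = m*r^2
I = 8*8^2 = 8*64 = 512
L = I*omega = 512*16
L = 8192 kg*m^2/s

8192 kg*m^2/s


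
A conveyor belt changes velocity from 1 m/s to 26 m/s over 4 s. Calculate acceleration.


Given: initial velocity v0 = 1 m/s, final velocity v = 26 m/s, time t = 4 s
Using a = (v - v0) / t
a = (26 - 1) / 4
a = 25 / 4
a = 25/4 m/s^2

25/4 m/s^2


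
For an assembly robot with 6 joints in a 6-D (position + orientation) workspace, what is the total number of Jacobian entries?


Given: task space dimension = 6, joints = 6
Jacobian is a 6 x 6 matrix
Total entries = rows * columns
Total = 6 * 6
Total = 36

36


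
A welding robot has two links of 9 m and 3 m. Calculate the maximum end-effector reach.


Given: L1 = 9 m, L2 = 3 m
For a 2-link planar arm, max reach = L1 + L2 (fully extended)
Max reach = 9 + 3
Max reach = 12 m

12 m


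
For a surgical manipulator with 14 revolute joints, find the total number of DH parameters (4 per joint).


Given: 14 joints, 4 DH parameters per joint (d, theta, a, alpha)
Total DH parameters = number_of_joints * 4
Total = 14 * 4
Total = 56

56


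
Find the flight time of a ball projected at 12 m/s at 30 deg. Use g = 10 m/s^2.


Given: v0 = 12 m/s, theta = 30 deg, g = 10 m/s^2
sin(30) = 1/2
Using T = 2*v0*sin(theta) / g
T = 2*12*1/2 / 10
T = 12 / 10
T = 6/5 s

6/5 s


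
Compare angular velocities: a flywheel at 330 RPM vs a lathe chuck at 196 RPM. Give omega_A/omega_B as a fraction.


Given: RPM_A = 330, RPM_B = 196
omega = 2*pi*RPM/60, so omega_A/omega_B = RPM_A / RPM_B
omega_A/omega_B = 330 / 196
omega_A/omega_B = 165/98

165/98


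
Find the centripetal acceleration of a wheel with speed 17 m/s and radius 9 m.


Given: v = 17 m/s, r = 9 m
Using a_c = v^2 / r
a_c = 17^2 / 9
a_c = 289 / 9
a_c = 289/9 m/s^2

289/9 m/s^2


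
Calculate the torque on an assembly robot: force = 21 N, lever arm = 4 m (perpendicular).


Given: F = 21 N, r = 4 m, angle = 90 deg (perpendicular)
Using tau = F * r * sin(90)
sin(90) = 1
tau = 21 * 4 * 1
tau = 84 Nm

84 Nm


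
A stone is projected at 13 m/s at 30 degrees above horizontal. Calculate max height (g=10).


Given: v0 = 13 m/s, theta = 30 deg, g = 10 m/s^2
sin^2(30) = 1/4
Using H = v0^2 * sin^2(theta) / (2*g)
H = 13^2 * 1/4 / (2*10)
H = 169 * 1/4 / 20
H = 169/4 / 20
H = 169/80 m

169/80 m


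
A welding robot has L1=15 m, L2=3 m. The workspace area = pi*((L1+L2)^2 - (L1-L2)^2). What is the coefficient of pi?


Given: L1 = 15, L2 = 3
(L1+L2)^2 = (18)^2 = 324
(L1-L2)^2 = (12)^2 = 144
Difference = 324 - 144 = 180
This equals 4*L1*L2 = 4*15*3 = 180
Workspace area = 180*pi

180


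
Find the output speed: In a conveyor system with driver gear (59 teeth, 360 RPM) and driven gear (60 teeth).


Given: N1 = 59 teeth, w1 = 360 RPM, N2 = 60 teeth
Using N1*w1 = N2*w2
w2 = N1*w1 / N2
w2 = 59*360 / 60
w2 = 21240 / 60
w2 = 354 RPM

354 RPM


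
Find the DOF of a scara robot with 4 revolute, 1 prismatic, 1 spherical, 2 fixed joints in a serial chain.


Given: serial robot with 4 revolute, 1 prismatic, 1 spherical, 2 fixed joints
DOF contribution per joint type: revolute=1, prismatic=1, spherical=3, fixed=0
DOF = 4*1 + 1*1 + 1*3 + 2*0
DOF = 8

8


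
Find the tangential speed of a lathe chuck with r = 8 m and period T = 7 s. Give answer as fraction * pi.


Given: radius r = 8 m, period T = 7 s
Using v = 2*pi*r / T
v = 2*pi*8 / 7
v = 16*pi / 7
v = 16/7*pi m/s

16/7*pi m/s


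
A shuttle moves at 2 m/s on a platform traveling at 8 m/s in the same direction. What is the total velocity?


Given: object velocity = 2 m/s, platform velocity = 8 m/s (same direction)
Using classical velocity addition: v_total = v_object + v_platform
v_total = 2 + 8
v_total = 10 m/s

10 m/s


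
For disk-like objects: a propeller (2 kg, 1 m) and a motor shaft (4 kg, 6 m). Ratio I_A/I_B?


Given: M1=2 kg, R1=1 m, M2=4 kg, R2=6 m
For a disk: I = (1/2)*M*R^2, so I_A/I_B = (M1*R1^2)/(M2*R2^2)
M1*R1^2 = 2*1 = 2
M2*R2^2 = 4*36 = 144
I_A/I_B = 2/144 = 1/72

1/72


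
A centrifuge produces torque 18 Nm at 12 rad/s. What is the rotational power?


Given: tau = 18 Nm, omega = 12 rad/s
Using P = tau * omega
P = 18 * 12
P = 216 W

216 W


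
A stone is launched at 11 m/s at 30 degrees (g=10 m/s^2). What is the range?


Given: v0 = 11 m/s, theta = 30 deg, g = 10 m/s^2
sin(2*30) = sin(60) = sqrt(3)/2
Using R = v0^2 * sin(2*theta) / g
R = 11^2 * (sqrt(3)/2) / 10
R = 121 * sqrt(3) / 20
R = 121/20*sqrt(3) m

121/20*sqrt(3) m


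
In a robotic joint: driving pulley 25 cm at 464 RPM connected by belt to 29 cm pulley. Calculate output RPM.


Given: D1 = 25 cm, w1 = 464 RPM, D2 = 29 cm
Using D1*w1 = D2*w2
w2 = D1*w1 / D2
w2 = 25*464 / 29
w2 = 11600 / 29
w2 = 400 RPM

400 RPM


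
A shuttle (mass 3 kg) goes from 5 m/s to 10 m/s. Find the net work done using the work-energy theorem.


Given: m = 3 kg, v0 = 5 m/s, v = 10 m/s
Using W = (1/2)*m*(v^2 - v0^2)
v^2 = 10^2 = 100
v0^2 = 5^2 = 25
v^2 - v0^2 = 100 - 25 = 75
W = (1/2)*3*75 = 225/2 J

225/2 J


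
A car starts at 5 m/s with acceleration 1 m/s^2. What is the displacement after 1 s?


Given: v0 = 5 m/s, a = 1 m/s^2, t = 1 s
Using s = v0*t + (1/2)*a*t^2
s = 5*1 + (1/2)*1*1^2
s = 5 + (1/2)*1
s = 5 + 1/2
s = 11/2

11/2 m


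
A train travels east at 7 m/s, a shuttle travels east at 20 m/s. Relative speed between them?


Given: v_A = 7 m/s east, v_B = 20 m/s east
Both move in the same direction; relative speed = |v_A - v_B|
|7 - 20| = |-13|
= 13 m/s

13 m/s


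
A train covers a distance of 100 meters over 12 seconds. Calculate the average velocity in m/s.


Given: distance d = 100 m, time t = 12 s
Using v = d / t
v = 100 / 12
v = 25/3 m/s

25/3 m/s


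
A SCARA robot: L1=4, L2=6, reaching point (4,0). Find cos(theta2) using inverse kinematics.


Given: L1 = 4, L2 = 6, target (x, y) = (4, 0)
Using cos(theta2) = (x^2 + y^2 - L1^2 - L2^2) / (2*L1*L2)
x^2 + y^2 = 4^2 + 0 = 16
L1^2 + L2^2 = 16 + 36 = 52
Numerator = 16 - 52 = -36
Denominator = 2*4*6 = 48
cos(theta2) = -36/48 = -3/4

-3/4


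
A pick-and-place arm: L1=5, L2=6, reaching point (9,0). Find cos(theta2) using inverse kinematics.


Given: L1 = 5, L2 = 6, target (x, y) = (9, 0)
Using cos(theta2) = (x^2 + y^2 - L1^2 - L2^2) / (2*L1*L2)
x^2 + y^2 = 9^2 + 0 = 81
L1^2 + L2^2 = 25 + 36 = 61
Numerator = 81 - 61 = 20
Denominator = 2*5*6 = 60
cos(theta2) = 20/60 = 1/3

1/3


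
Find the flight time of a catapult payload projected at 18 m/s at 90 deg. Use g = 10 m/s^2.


Given: v0 = 18 m/s, theta = 90 deg, g = 10 m/s^2
sin(90) = 1
Using T = 2*v0*sin(theta) / g
T = 2*18*1 / 10
T = 36 / 10
T = 18/5 s

18/5 s


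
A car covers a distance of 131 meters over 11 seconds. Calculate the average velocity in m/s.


Given: distance d = 131 m, time t = 11 s
Using v = d / t
v = 131 / 11
v = 131/11 m/s

131/11 m/s


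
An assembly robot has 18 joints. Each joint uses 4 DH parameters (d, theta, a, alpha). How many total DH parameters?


Given: 18 joints, 4 DH parameters per joint (d, theta, a, alpha)
Total DH parameters = number_of_joints * 4
Total = 18 * 4
Total = 72

72


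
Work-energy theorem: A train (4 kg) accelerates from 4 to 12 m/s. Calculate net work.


Given: m = 4 kg, v0 = 4 m/s, v = 12 m/s
Using W = (1/2)*m*(v^2 - v0^2)
v^2 = 12^2 = 144
v0^2 = 4^2 = 16
v^2 - v0^2 = 144 - 16 = 128
W = (1/2)*4*128 = 256 J

256 J


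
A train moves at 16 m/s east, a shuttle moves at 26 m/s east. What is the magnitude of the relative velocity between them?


Given: v_A = 16 m/s east, v_B = 26 m/s east
Both move in the same direction; relative speed = |v_A - v_B|
|16 - 26| = |-10|
= 10 m/s

10 m/s


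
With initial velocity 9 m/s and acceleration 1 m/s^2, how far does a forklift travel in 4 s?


Given: v0 = 9 m/s, a = 1 m/s^2, t = 4 s
Using s = v0*t + (1/2)*a*t^2
s = 9*4 + (1/2)*1*4^2
s = 36 + (1/2)*16
s = 36 + 8
s = 44

44 m


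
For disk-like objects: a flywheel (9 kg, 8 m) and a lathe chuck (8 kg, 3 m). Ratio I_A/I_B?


Given: M1=9 kg, R1=8 m, M2=8 kg, R2=3 m
For a disk: I = (1/2)*M*R^2, so I_A/I_B = (M1*R1^2)/(M2*R2^2)
M1*R1^2 = 9*64 = 576
M2*R2^2 = 8*9 = 72
I_A/I_B = 576/72 = 8

8


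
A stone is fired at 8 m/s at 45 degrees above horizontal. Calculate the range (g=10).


Given: v0 = 8 m/s, theta = 45 deg, g = 10 m/s^2
sin(2*45) = sin(90) = 1
Using R = v0^2 * sin(2*theta) / g
R = 8^2 * 1 / 10
R = 64 / 10
R = 32/5 m

32/5 m


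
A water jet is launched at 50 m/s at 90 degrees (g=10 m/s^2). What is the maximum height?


Given: v0 = 50 m/s, theta = 90 deg, g = 10 m/s^2
sin^2(90) = 1
Using H = v0^2 * sin^2(theta) / (2*g)
H = 50^2 * 1 / (2*10)
H = 2500 * 1 / 20
H = 2500 / 20
H = 125 m

125 m


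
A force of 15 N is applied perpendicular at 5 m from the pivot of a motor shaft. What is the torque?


Given: F = 15 N, r = 5 m, angle = 90 deg (perpendicular)
Using tau = F * r * sin(90)
sin(90) = 1
tau = 15 * 5 * 1
tau = 75 Nm

75 Nm


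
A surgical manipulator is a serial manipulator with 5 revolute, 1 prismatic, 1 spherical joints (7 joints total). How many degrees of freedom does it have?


Given: serial robot with 5 revolute, 1 prismatic, 1 spherical joints
DOF contribution per joint type: revolute=1, prismatic=1, spherical=3, fixed=0
DOF = 5*1 + 1*1 + 1*3
DOF = 9

9


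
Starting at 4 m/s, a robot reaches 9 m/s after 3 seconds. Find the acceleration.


Given: initial velocity v0 = 4 m/s, final velocity v = 9 m/s, time t = 3 s
Using a = (v - v0) / t
a = (9 - 4) / 3
a = 5 / 3
a = 5/3 m/s^2

5/3 m/s^2


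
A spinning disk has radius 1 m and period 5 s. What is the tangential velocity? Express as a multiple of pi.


Given: radius r = 1 m, period T = 5 s
Using v = 2*pi*r / T
v = 2*pi*1 / 5
v = 2*pi / 5
v = 2/5*pi m/s

2/5*pi m/s


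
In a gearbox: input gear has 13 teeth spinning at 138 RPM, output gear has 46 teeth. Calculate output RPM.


Given: N1 = 13 teeth, w1 = 138 RPM, N2 = 46 teeth
Using N1*w1 = N2*w2
w2 = N1*w1 / N2
w2 = 13*138 / 46
w2 = 1794 / 46
w2 = 39 RPM

39 RPM


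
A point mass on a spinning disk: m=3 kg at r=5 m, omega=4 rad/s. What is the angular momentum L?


Given: m = 3 kg, r = 5 m, omega = 4 rad/s
For a point mass: I = m*r^2
I = 3*5^2 = 3*25 = 75
L = I*omega = 75*4
L = 300 kg*m^2/s

300 kg*m^2/s


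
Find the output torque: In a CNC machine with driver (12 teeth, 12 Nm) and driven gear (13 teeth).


Given: N1 = 12, N2 = 13, T1 = 12 Nm
Using T2/T1 = N2/N1
T2 = T1 * N2 / N1
T2 = 12 * 13 / 12
T2 = 156 / 12
T2 = 13 Nm

13 Nm


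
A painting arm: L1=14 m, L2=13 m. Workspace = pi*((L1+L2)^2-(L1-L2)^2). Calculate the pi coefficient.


Given: L1 = 14, L2 = 13
(L1+L2)^2 = (27)^2 = 729
(L1-L2)^2 = (1)^2 = 1
Difference = 729 - 1 = 728
This equals 4*L1*L2 = 4*14*13 = 728
Workspace area = 728*pi

728


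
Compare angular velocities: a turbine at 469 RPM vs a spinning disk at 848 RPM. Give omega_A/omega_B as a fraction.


Given: RPM_A = 469, RPM_B = 848
omega = 2*pi*RPM/60, so omega_A/omega_B = RPM_A / RPM_B
omega_A/omega_B = 469 / 848
omega_A/omega_B = 469/848

469/848


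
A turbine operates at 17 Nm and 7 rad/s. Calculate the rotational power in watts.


Given: tau = 17 Nm, omega = 7 rad/s
Using P = tau * omega
P = 17 * 7
P = 119 W

119 W


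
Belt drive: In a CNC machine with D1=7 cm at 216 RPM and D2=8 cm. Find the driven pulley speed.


Given: D1 = 7 cm, w1 = 216 RPM, D2 = 8 cm
Using D1*w1 = D2*w2
w2 = D1*w1 / D2
w2 = 7*216 / 8
w2 = 1512 / 8
w2 = 189 RPM

189 RPM


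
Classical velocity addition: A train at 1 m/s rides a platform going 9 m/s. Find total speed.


Given: object velocity = 1 m/s, platform velocity = 9 m/s (same direction)
Using classical velocity addition: v_total = v_object + v_platform
v_total = 1 + 9
v_total = 10 m/s

10 m/s


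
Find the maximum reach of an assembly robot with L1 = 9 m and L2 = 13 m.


Given: L1 = 9 m, L2 = 13 m
For a 2-link planar arm, max reach = L1 + L2 (fully extended)
Max reach = 9 + 13
Max reach = 22 m

22 m


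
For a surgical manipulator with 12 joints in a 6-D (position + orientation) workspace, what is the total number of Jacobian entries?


Given: task space dimension = 6, joints = 12
Jacobian is a 6 x 12 matrix
Total entries = rows * columns
Total = 6 * 12
Total = 72

72


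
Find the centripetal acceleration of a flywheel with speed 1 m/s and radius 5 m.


Given: v = 1 m/s, r = 5 m
Using a_c = v^2 / r
a_c = 1^2 / 5
a_c = 1 / 5
a_c = 1/5 m/s^2

1/5 m/s^2


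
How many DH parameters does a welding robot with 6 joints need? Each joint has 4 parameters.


Given: 6 joints, 4 DH parameters per joint (d, theta, a, alpha)
Total DH parameters = number_of_joints * 4
Total = 6 * 4
Total = 24

24


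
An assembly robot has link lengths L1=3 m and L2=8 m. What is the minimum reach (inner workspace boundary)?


Given: L1 = 3 m, L2 = 8 m
For a 2-link planar arm, min reach = |L1 - L2| (second link folded back)
Min reach = |3 - 8|
Min reach = 5 m

5 m


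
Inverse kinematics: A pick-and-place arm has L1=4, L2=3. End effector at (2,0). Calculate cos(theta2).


Given: L1 = 4, L2 = 3, target (x, y) = (2, 0)
Using cos(theta2) = (x^2 + y^2 - L1^2 - L2^2) / (2*L1*L2)
x^2 + y^2 = 2^2 + 0 = 4
L1^2 + L2^2 = 16 + 9 = 25
Numerator = 4 - 25 = -21
Denominator = 2*4*3 = 24
cos(theta2) = -21/24 = -7/8

-7/8


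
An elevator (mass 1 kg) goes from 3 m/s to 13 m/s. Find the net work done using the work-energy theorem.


Given: m = 1 kg, v0 = 3 m/s, v = 13 m/s
Using W = (1/2)*m*(v^2 - v0^2)
v^2 = 13^2 = 169
v0^2 = 3^2 = 9
v^2 - v0^2 = 169 - 9 = 160
W = (1/2)*1*160 = 80 J

80 J


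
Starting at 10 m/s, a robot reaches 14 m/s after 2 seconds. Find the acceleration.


Given: initial velocity v0 = 10 m/s, final velocity v = 14 m/s, time t = 2 s
Using a = (v - v0) / t
a = (14 - 10) / 2
a = 4 / 2
a = 2 m/s^2

2 m/s^2


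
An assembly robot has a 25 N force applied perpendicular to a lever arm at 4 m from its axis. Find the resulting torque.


Given: F = 25 N, r = 4 m, angle = 90 deg (perpendicular)
Using tau = F * r * sin(90)
sin(90) = 1
tau = 25 * 4 * 1
tau = 100 Nm

100 Nm


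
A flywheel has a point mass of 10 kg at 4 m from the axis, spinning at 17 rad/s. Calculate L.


Given: m = 10 kg, r = 4 m, omega = 17 rad/s
For a point mass: I = m*r^2
I = 10*4^2 = 10*16 = 160
L = I*omega = 160*17
L = 2720 kg*m^2/s

2720 kg*m^2/s


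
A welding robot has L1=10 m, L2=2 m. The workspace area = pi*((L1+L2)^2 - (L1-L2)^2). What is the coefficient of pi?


Given: L1 = 10, L2 = 2
(L1+L2)^2 = (12)^2 = 144
(L1-L2)^2 = (8)^2 = 64
Difference = 144 - 64 = 80
This equals 4*L1*L2 = 4*10*2 = 80
Workspace area = 80*pi

80


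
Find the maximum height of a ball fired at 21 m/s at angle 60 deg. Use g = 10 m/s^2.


Given: v0 = 21 m/s, theta = 60 deg, g = 10 m/s^2
sin^2(60) = 3/4
Using H = v0^2 * sin^2(theta) / (2*g)
H = 21^2 * 3/4 / (2*10)
H = 441 * 3/4 / 20
H = 1323/4 / 20
H = 1323/80 m

1323/80 m


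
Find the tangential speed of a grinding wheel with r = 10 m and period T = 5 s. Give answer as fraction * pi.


Given: radius r = 10 m, period T = 5 s
Using v = 2*pi*r / T
v = 2*pi*10 / 5
v = 20*pi / 5
v = 4*pi m/s

4*pi m/s


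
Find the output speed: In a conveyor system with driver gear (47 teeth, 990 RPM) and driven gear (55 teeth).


Given: N1 = 47 teeth, w1 = 990 RPM, N2 = 55 teeth
Using N1*w1 = N2*w2
w2 = N1*w1 / N2
w2 = 47*990 / 55
w2 = 46530 / 55
w2 = 846 RPM

846 RPM


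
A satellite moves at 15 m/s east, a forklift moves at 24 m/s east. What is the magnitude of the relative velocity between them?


Given: v_A = 15 m/s east, v_B = 24 m/s east
Both move in the same direction; relative speed = |v_A - v_B|
|15 - 24| = |-9|
= 9 m/s

9 m/s


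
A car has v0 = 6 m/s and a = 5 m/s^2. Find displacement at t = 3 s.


Given: v0 = 6 m/s, a = 5 m/s^2, t = 3 s
Using s = v0*t + (1/2)*a*t^2
s = 6*3 + (1/2)*5*3^2
s = 18 + (1/2)*45
s = 18 + 45/2
s = 81/2

81/2 m


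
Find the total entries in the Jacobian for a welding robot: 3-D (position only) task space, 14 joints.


Given: task space dimension = 3, joints = 14
Jacobian is a 3 x 14 matrix
Total entries = rows * columns
Total = 3 * 14
Total = 42

42


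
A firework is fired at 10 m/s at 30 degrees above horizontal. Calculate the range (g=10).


Given: v0 = 10 m/s, theta = 30 deg, g = 10 m/s^2
sin(2*30) = sin(60) = sqrt(3)/2
Using R = v0^2 * sin(2*theta) / g
R = 10^2 * (sqrt(3)/2) / 10
R = 100 * sqrt(3) / 20
R = 5*sqrt(3) m

5*sqrt(3) m


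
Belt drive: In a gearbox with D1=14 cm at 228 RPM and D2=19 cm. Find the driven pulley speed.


Given: D1 = 14 cm, w1 = 228 RPM, D2 = 19 cm
Using D1*w1 = D2*w2
w2 = D1*w1 / D2
w2 = 14*228 / 19
w2 = 3192 / 19
w2 = 168 RPM

168 RPM


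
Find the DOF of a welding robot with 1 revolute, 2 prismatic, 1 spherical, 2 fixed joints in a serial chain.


Given: serial robot with 1 revolute, 2 prismatic, 1 spherical, 2 fixed joints
DOF contribution per joint type: revolute=1, prismatic=1, spherical=3, fixed=0
DOF = 1*1 + 2*1 + 1*3 + 2*0
DOF = 6

6


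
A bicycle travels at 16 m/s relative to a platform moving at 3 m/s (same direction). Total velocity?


Given: object velocity = 16 m/s, platform velocity = 3 m/s (same direction)
Using classical velocity addition: v_total = v_object + v_platform
v_total = 16 + 3
v_total = 19 m/s

19 m/s


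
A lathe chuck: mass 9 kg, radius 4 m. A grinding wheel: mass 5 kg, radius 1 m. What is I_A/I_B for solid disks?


Given: M1=9 kg, R1=4 m, M2=5 kg, R2=1 m
For a disk: I = (1/2)*M*R^2, so I_A/I_B = (M1*R1^2)/(M2*R2^2)
M1*R1^2 = 9*16 = 144
M2*R2^2 = 5*1 = 5
I_A/I_B = 144/5 = 144/5

144/5


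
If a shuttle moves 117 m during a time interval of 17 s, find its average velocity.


Given: distance d = 117 m, time t = 17 s
Using v = d / t
v = 117 / 17
v = 117/17 m/s

117/17 m/s


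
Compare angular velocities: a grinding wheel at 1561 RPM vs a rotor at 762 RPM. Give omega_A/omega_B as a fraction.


Given: RPM_A = 1561, RPM_B = 762
omega = 2*pi*RPM/60, so omega_A/omega_B = RPM_A / RPM_B
omega_A/omega_B = 1561 / 762
omega_A/omega_B = 1561/762

1561/762


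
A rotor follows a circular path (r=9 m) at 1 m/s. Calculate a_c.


Given: v = 1 m/s, r = 9 m
Using a_c = v^2 / r
a_c = 1^2 / 9
a_c = 1 / 9
a_c = 1/9 m/s^2

1/9 m/s^2


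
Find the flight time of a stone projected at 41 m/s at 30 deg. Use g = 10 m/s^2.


Given: v0 = 41 m/s, theta = 30 deg, g = 10 m/s^2
sin(30) = 1/2
Using T = 2*v0*sin(theta) / g
T = 2*41*1/2 / 10
T = 41 / 10
T = 41/10 s

41/10 s


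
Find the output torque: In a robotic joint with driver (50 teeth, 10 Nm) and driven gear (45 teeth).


Given: N1 = 50, N2 = 45, T1 = 10 Nm
Using T2/T1 = N2/N1
T2 = T1 * N2 / N1
T2 = 10 * 45 / 50
T2 = 450 / 50
T2 = 9 Nm

9 Nm


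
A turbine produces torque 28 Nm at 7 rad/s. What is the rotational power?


Given: tau = 28 Nm, omega = 7 rad/s
Using P = tau * omega
P = 28 * 7
P = 196 W

196 W


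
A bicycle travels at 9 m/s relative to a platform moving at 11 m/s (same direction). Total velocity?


Given: object velocity = 9 m/s, platform velocity = 11 m/s (same direction)
Using classical velocity addition: v_total = v_object + v_platform
v_total = 9 + 11
v_total = 20 m/s

20 m/s


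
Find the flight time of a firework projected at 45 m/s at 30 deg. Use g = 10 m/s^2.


Given: v0 = 45 m/s, theta = 30 deg, g = 10 m/s^2
sin(30) = 1/2
Using T = 2*v0*sin(theta) / g
T = 2*45*1/2 / 10
T = 45 / 10
T = 9/2 s

9/2 s


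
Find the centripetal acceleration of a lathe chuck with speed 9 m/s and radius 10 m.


Given: v = 9 m/s, r = 10 m
Using a_c = v^2 / r
a_c = 9^2 / 10
a_c = 81 / 10
a_c = 81/10 m/s^2

81/10 m/s^2


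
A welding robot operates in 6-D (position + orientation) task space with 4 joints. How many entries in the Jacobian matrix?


Given: task space dimension = 6, joints = 4
Jacobian is a 6 x 4 matrix
Total entries = rows * columns
Total = 6 * 4
Total = 24

24


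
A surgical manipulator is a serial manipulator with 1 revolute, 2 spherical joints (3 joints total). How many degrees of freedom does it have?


Given: serial robot with 1 revolute, 2 spherical joints
DOF contribution per joint type: revolute=1, prismatic=1, spherical=3, fixed=0
DOF = 1*1 + 2*3
DOF = 7

7


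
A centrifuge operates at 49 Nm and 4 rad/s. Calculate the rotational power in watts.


Given: tau = 49 Nm, omega = 4 rad/s
Using P = tau * omega
P = 49 * 4
P = 196 W

196 W


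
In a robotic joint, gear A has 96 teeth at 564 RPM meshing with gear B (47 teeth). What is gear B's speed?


Given: N1 = 96 teeth, w1 = 564 RPM, N2 = 47 teeth
Using N1*w1 = N2*w2
w2 = N1*w1 / N2
w2 = 96*564 / 47
w2 = 54144 / 47
w2 = 1152 RPM

1152 RPM


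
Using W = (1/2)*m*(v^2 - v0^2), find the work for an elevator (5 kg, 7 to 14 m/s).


Given: m = 5 kg, v0 = 7 m/s, v = 14 m/s
Using W = (1/2)*m*(v^2 - v0^2)
v^2 = 14^2 = 196
v0^2 = 7^2 = 49
v^2 - v0^2 = 196 - 49 = 147
W = (1/2)*5*147 = 735/2 J

735/2 J


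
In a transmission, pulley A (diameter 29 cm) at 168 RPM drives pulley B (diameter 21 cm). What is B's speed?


Given: D1 = 29 cm, w1 = 168 RPM, D2 = 21 cm
Using D1*w1 = D2*w2
w2 = D1*w1 / D2
w2 = 29*168 / 21
w2 = 4872 / 21
w2 = 232 RPM

232 RPM


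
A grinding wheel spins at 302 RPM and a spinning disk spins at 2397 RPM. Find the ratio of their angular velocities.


Given: RPM_A = 302, RPM_B = 2397
omega = 2*pi*RPM/60, so omega_A/omega_B = RPM_A / RPM_B
omega_A/omega_B = 302 / 2397
omega_A/omega_B = 302/2397

302/2397


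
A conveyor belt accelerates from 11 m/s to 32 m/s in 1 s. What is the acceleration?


Given: initial velocity v0 = 11 m/s, final velocity v = 32 m/s, time t = 1 s
Using a = (v - v0) / t
a = (32 - 11) / 1
a = 21 / 1
a = 21 m/s^2

21 m/s^2


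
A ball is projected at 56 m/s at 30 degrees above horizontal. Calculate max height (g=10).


Given: v0 = 56 m/s, theta = 30 deg, g = 10 m/s^2
sin^2(30) = 1/4
Using H = v0^2 * sin^2(theta) / (2*g)
H = 56^2 * 1/4 / (2*10)
H = 3136 * 1/4 / 20
H = 784 / 20
H = 196/5 m

196/5 m


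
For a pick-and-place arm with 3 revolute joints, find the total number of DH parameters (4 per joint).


Given: 3 joints, 4 DH parameters per joint (d, theta, a, alpha)
Total DH parameters = number_of_joints * 4
Total = 3 * 4
Total = 12

12


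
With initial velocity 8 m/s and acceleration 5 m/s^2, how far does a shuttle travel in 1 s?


Given: v0 = 8 m/s, a = 5 m/s^2, t = 1 s
Using s = v0*t + (1/2)*a*t^2
s = 8*1 + (1/2)*5*1^2
s = 8 + (1/2)*5
s = 8 + 5/2
s = 21/2

21/2 m


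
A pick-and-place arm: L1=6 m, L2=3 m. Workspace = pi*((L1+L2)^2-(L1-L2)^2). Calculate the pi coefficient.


Given: L1 = 6, L2 = 3
(L1+L2)^2 = (9)^2 = 81
(L1-L2)^2 = (3)^2 = 9
Difference = 81 - 9 = 72
This equals 4*L1*L2 = 4*6*3 = 72
Workspace area = 72*pi

72


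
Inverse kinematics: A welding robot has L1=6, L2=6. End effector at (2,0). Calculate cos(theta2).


Given: L1 = 6, L2 = 6, target (x, y) = (2, 0)
Using cos(theta2) = (x^2 + y^2 - L1^2 - L2^2) / (2*L1*L2)
x^2 + y^2 = 2^2 + 0 = 4
L1^2 + L2^2 = 36 + 36 = 72
Numerator = 4 - 72 = -68
Denominator = 2*6*6 = 72
cos(theta2) = -68/72 = -17/18

-17/18


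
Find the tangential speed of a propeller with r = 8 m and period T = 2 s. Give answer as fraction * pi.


Given: radius r = 8 m, period T = 2 s
Using v = 2*pi*r / T
v = 2*pi*8 / 2
v = 16*pi / 2
v = 8*pi m/s

8*pi m/s


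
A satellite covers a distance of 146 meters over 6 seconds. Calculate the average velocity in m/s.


Given: distance d = 146 m, time t = 6 s
Using v = d / t
v = 146 / 6
v = 73/3 m/s

73/3 m/s


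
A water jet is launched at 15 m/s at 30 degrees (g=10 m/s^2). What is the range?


Given: v0 = 15 m/s, theta = 30 deg, g = 10 m/s^2
sin(2*30) = sin(60) = sqrt(3)/2
Using R = v0^2 * sin(2*theta) / g
R = 15^2 * (sqrt(3)/2) / 10
R = 225 * sqrt(3) / 20
R = 45/4*sqrt(3) m

45/4*sqrt(3) m


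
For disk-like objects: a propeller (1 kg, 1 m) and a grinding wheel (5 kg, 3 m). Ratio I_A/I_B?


Given: M1=1 kg, R1=1 m, M2=5 kg, R2=3 m
For a disk: I = (1/2)*M*R^2, so I_A/I_B = (M1*R1^2)/(M2*R2^2)
M1*R1^2 = 1*1 = 1
M2*R2^2 = 5*9 = 45
I_A/I_B = 1/45 = 1/45

1/45


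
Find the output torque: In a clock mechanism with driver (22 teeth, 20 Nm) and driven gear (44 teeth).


Given: N1 = 22, N2 = 44, T1 = 20 Nm
Using T2/T1 = N2/N1
T2 = T1 * N2 / N1
T2 = 20 * 44 / 22
T2 = 880 / 22
T2 = 40 Nm

40 Nm


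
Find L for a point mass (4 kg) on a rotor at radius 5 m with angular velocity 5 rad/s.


Given: m = 4 kg, r = 5 m, omega = 5 rad/s
For a point mass: I = m*r^2
I = 4*5^2 = 4*25 = 100
L = I*omega = 100*5
L = 500 kg*m^2/s

500 kg*m^2/s


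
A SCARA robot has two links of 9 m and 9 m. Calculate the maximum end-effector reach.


Given: L1 = 9 m, L2 = 9 m
For a 2-link planar arm, max reach = L1 + L2 (fully extended)
Max reach = 9 + 9
Max reach = 18 m

18 m


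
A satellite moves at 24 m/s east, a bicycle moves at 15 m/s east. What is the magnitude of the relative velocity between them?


Given: v_A = 24 m/s east, v_B = 15 m/s east
Both move in the same direction; relative speed = |v_A - v_B|
|24 - 15| = |9|
= 9 m/s

9 m/s


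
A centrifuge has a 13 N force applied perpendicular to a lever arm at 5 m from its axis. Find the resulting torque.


Given: F = 13 N, r = 5 m, angle = 90 deg (perpendicular)
Using tau = F * r * sin(90)
sin(90) = 1
tau = 13 * 5 * 1
tau = 65 Nm

65 Nm


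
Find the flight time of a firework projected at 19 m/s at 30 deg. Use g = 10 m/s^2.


Given: v0 = 19 m/s, theta = 30 deg, g = 10 m/s^2
sin(30) = 1/2
Using T = 2*v0*sin(theta) / g
T = 2*19*1/2 / 10
T = 19 / 10
T = 19/10 s

19/10 s


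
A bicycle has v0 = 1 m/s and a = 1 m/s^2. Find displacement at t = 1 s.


Given: v0 = 1 m/s, a = 1 m/s^2, t = 1 s
Using s = v0*t + (1/2)*a*t^2
s = 1*1 + (1/2)*1*1^2
s = 1 + (1/2)*1
s = 1 + 1/2
s = 3/2

3/2 m


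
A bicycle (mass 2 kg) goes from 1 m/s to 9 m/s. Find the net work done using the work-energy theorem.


Given: m = 2 kg, v0 = 1 m/s, v = 9 m/s
Using W = (1/2)*m*(v^2 - v0^2)
v^2 = 9^2 = 81
v0^2 = 1^2 = 1
v^2 - v0^2 = 81 - 1 = 80
W = (1/2)*2*80 = 80 J

80 J


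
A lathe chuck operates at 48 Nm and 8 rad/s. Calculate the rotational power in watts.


Given: tau = 48 Nm, omega = 8 rad/s
Using P = tau * omega
P = 48 * 8
P = 384 W

384 W


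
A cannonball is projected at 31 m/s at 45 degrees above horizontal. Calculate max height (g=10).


Given: v0 = 31 m/s, theta = 45 deg, g = 10 m/s^2
sin^2(45) = 1/2
Using H = v0^2 * sin^2(theta) / (2*g)
H = 31^2 * 1/2 / (2*10)
H = 961 * 1/2 / 20
H = 961/2 / 20
H = 961/40 m

961/40 m


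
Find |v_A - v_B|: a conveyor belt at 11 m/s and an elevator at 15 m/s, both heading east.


Given: v_A = 11 m/s east, v_B = 15 m/s east
Both move in the same direction; relative speed = |v_A - v_B|
|11 - 15| = |-4|
= 4 m/s

4 m/s


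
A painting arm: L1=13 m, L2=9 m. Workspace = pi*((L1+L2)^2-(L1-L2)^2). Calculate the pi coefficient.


Given: L1 = 13, L2 = 9
(L1+L2)^2 = (22)^2 = 484
(L1-L2)^2 = (4)^2 = 16
Difference = 484 - 16 = 468
This equals 4*L1*L2 = 4*13*9 = 468
Workspace area = 468*pi

468


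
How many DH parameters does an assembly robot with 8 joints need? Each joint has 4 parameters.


Given: 8 joints, 4 DH parameters per joint (d, theta, a, alpha)
Total DH parameters = number_of_joints * 4
Total = 8 * 4
Total = 32

32


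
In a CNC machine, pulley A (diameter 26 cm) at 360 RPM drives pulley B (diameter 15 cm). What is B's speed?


Given: D1 = 26 cm, w1 = 360 RPM, D2 = 15 cm
Using D1*w1 = D2*w2
w2 = D1*w1 / D2
w2 = 26*360 / 15
w2 = 9360 / 15
w2 = 624 RPM

624 RPM


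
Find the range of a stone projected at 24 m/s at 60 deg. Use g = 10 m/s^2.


Given: v0 = 24 m/s, theta = 60 deg, g = 10 m/s^2
sin(2*60) = sin(120) = sqrt(3)/2
Using R = v0^2 * sin(2*theta) / g
R = 24^2 * (sqrt(3)/2) / 10
R = 576 * sqrt(3) / 20
R = 144/5*sqrt(3) m

144/5*sqrt(3) m


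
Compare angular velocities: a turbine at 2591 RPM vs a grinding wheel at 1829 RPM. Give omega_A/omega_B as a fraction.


Given: RPM_A = 2591, RPM_B = 1829
omega = 2*pi*RPM/60, so omega_A/omega_B = RPM_A / RPM_B
omega_A/omega_B = 2591 / 1829
omega_A/omega_B = 2591/1829

2591/1829
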